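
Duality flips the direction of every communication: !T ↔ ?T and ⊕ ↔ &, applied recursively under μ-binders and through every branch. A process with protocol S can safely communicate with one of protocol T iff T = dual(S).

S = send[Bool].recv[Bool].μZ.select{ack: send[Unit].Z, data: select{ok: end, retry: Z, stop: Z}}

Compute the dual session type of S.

recv[Bool].send[Bool].μZ.offer{ack: recv[Unit].Z, data: offer{ok: end, retry: Z, stop: Z}}

send[Bool] → recv[Bool]
  recv[Bool] → send[Bool]
    μZ → μZ  (μ self-dual)
      select{ack,data} → offer{ack,data}  (⊕→&)
        • ack:
          send[Unit] → recv[Unit]
            Z ↦ Z
        • data:
          select{ok,retry,stop} → offer{ok,retry,stop}  (⊕→&)
            • ok:
              end ↦ end
            • retry:
              Z ↦ Z
            • stop:
              Z ↦ Z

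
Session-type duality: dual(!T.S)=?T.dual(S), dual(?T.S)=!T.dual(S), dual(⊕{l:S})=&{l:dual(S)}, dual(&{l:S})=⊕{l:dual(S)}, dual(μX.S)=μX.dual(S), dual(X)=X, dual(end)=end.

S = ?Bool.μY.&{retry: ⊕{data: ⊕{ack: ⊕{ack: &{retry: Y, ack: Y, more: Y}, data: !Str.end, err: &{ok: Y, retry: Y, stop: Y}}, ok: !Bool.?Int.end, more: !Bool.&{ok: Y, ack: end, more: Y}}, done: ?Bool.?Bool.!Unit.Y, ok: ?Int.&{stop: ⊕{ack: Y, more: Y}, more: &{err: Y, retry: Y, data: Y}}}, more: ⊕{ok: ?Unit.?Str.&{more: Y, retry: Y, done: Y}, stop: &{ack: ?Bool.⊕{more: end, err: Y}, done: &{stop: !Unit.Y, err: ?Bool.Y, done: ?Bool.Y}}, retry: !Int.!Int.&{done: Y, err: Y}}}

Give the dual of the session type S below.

!Bool.μY.⊕{retry: &{data: &{ack: &{ack: ⊕{retry: Y, ack: Y, more: Y}, data: ?Str.end, err: ⊕{ok: Y, retry: Y, stop: Y}}, ok: ?Bool.!Int.end, more: ?Bool.⊕{ok: Y, ack: end, more: Y}}, done: !Bool.!Bool.?Unit.Y, ok: !Int.⊕{stop: &{ack: Y, more: Y}, more: ⊕{err: Y, retry: Y, data: Y}}}, more: &{ok: !Unit.!Str.⊕{more: Y, retry: Y, done: Y}, stop: ⊕{ack: !Bool.&{more: end, err: Y}, done: ⊕{stop: ?Unit.Y, err: !Bool.Y, done: !Bool.Y}}, retry: ?Int.?Int.⊕{done: Y, err: Y}}}

?Bool → !Bool
  μY → μY  (binder kept)
    &{retry,more} → ⊕{retry,more}  (offer→select)
      [retry]
        ⊕{data,done,ok} → &{data,done,ok}  (⊕→&)
          [data]
            ⊕{ack,ok,more} → &{ack,ok,more}  (⊕→&)
              [ack]
                ⊕{ack,data,err} → &{ack,data,err}  (⊕→&)
                  [ack]
                    &{retry,ack,more} → ⊕{retry,ack,more}  (offer→select)
                      [retry]
                        Y self-dual
                      [ack]
                        Y self-dual
                      [more]
                        Y self-dual
                  [data]
                    !Str → ?Str
                      end self-dual
                  [err]
                    &{ok,retry,stop} → ⊕{ok,retry,stop}  (offer→select)
                      [ok]
                        Y self-dual
                      [retry]
                        Y self-dual
                      [stop]
                        Y self-dual
              [ok]
                !Bool → ?Bool
                  ?Int → !Int
                    end self-dual
              [more]
                !Bool → ?Bool
                  &{ok,ack,more} → ⊕{ok,ack,more}  (offer→select)
                    [ok]
                      Y self-dual
                    [ack]
                      end self-dual
                    [more]
                      Y self-dual
          [done]
            ?Bool → !Bool
              ?Bool → !Bool
                !Unit → ?Unit
                  Y self-dual
          [ok]
            ?Int → !Int
              &{stop,more} → ⊕{stop,more}  (offer→select)
                [stop]
                  ⊕{ack,more} → &{ack,more}  (⊕→&)
                    [ack]
                      Y self-dual
                    [more]
                      Y self-dual
                [more]
                  &{err,retry,data} → ⊕{err,retry,data}  (offer→select)
                    [err]
                      Y self-dual
                    [retry]
                      Y self-dual
                    [data]
                      Y self-dual
      [more]
        ⊕{ok,stop,retry} → &{ok,stop,retry}  (⊕→&)
          [ok]
            ?Unit → !Unit
              ?Str → !Str
                &{more,retry,done} → ⊕{more,retry,done}  (offer→select)
                  [more]
                    Y self-dual
                  [retry]
                    Y self-dual
                  [done]
                    Y self-dual
          [stop]
            &{ack,done} → ⊕{ack,done}  (offer→select)
              [ack]
                ?Bool → !Bool
                  ⊕{more,err} → &{more,err}  (⊕→&)
                    [more]
                      end self-dual
                    [err]
                      Y self-dual
              [done]
                &{stop,err,done} → ⊕{stop,err,done}  (offer→select)
                  [stop]
                    !Unit → ?Unit
                      Y self-dual
                  [err]
                    ?Bool → !Bool
                      Y self-dual
                  [done]
                    ?Bool → !Bool
                      Y self-dual
          [retry]
            !Int → ?Int
              !Int → ?Int
                &{done,err} → ⊕{done,err}  (offer→select)
                  [done]
                    Y self-dual
                  [err]
                    Y self-dual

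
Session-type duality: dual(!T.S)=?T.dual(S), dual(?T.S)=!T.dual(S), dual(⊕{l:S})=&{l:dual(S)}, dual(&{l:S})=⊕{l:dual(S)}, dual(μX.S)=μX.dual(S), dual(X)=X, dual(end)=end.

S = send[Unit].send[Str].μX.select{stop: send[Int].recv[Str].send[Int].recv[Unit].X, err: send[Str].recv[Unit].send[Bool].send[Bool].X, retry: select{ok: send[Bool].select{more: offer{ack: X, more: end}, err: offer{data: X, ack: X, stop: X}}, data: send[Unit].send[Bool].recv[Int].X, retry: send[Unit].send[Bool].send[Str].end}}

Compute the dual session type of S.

recv[Unit].recv[Str].μX.offer{stop: recv[Int].send[Str].recv[Int].send[Unit].X, err: recv[Str].send[Unit].recv[Bool].recv[Bool].X, retry: offer{ok: recv[Bool].offer{more: select{ack: X, more: end}, err: select{data: X, ack: X, stop: X}}, data: recv[Unit].recv[Bool].send[Int].X, retry: recv[Unit].recv[Bool].recv[Str].end}}

send[Unit] → recv[Unit]
  send[Str] → recv[Str]
    μX → μX  (μ self-dual)
      select{stop,err,retry} → offer{stop,err,retry}  (⊕→&)
        • stop:
          send[Int] → recv[Int]
            recv[Str] → send[Str]
              send[Int] → recv[Int]
                recv[Unit] → send[Unit]
                  X ↦ X
        • err:
          send[Str] → recv[Str]
            recv[Unit] → send[Unit]
              send[Bool] → recv[Bool]
                send[Bool] → recv[Bool]
                  X ↦ X
        • retry:
          select{ok,data,retry} → offer{ok,data,retry}  (⊕→&)
            • ok:
              send[Bool] → recv[Bool]
                select{more,err} → offer{more,err}  (⊕→&)
                  • more:
                    offer{ack,more} → select{ack,more}  (external→internal)
                      • ack:
                        X ↦ X
                      • more:
                        end ↦ end
                  • err:
                    offer{data,ack,stop} → select{data,ack,stop}  (external→internal)
                      • data:
                        X ↦ X
                      • ack:
                        X ↦ X
                      • stop:
                        X ↦ X
            • data:
              send[Unit] → recv[Unit]
                send[Bool] → recv[Bool]
                  recv[Int] → send[Int]
                    X ↦ X
            • retry:
              send[Unit] → recv[Unit]
                send[Bool] → recv[Bool]
                  send[Str] → recv[Str]
                    end ↦ end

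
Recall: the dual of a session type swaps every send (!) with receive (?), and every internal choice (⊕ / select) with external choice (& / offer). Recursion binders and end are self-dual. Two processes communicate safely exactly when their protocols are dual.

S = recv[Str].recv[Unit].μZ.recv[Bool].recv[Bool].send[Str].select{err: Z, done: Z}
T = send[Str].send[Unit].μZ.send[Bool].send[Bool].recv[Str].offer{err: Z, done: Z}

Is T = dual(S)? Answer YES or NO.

recv[Str] | send[Str]  ok
  recv[Unit] | send[Unit]  ok
    μZ | μZ  ok (μ self-dual)
      recv[Bool] | send[Bool]  ok
        recv[Bool] | send[Bool]  ok
          send[Str] | recv[Str]  ok
            select{err,done} | offer{err,done}  ok label sets agree
              • err:
                Z | Z  ok
              • done:
                Z | Z  ok

YES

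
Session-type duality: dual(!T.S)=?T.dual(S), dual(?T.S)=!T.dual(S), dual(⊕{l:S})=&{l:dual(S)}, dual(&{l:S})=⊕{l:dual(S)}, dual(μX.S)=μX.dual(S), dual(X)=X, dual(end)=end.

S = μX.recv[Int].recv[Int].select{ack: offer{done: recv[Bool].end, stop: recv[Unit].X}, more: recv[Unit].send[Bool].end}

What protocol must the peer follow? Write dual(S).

μX.send[Int].send[Int].offer{ack: select{done: send[Bool].end, stop: send[Unit].X}, more: send[Unit].recv[Bool].end}

μX ↦ μX  (μ self-dual)
  recv[Int] ↦ send[Int]
    recv[Int] ↦ send[Int]
      select{ack,more} ↦ offer{ack,more}  (internal→external)
        [ack]
          offer{done,stop} ↦ select{done,stop}  (external→internal)
            [done]
              recv[Bool] ↦ send[Bool]
                dual(end) = end
            [stop]
              recv[Unit] ↦ send[Unit]
                dual(X) = X
        [more]
          recv[Unit] ↦ send[Unit]
            send[Bool] ↦ recv[Bool]
              dual(end) = end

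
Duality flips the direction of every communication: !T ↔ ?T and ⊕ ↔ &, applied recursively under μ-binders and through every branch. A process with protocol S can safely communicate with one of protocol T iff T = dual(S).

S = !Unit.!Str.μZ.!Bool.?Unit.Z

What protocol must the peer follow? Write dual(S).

?Unit.?Str.μZ.?Bool.!Unit.Z

!Unit ↦ ?Unit
  !Str ↦ ?Str
    μZ ↦ μZ  (μ self-dual)
      !Bool ↦ ?Bool
        ?Unit ↦ !Unit
          Z self-dual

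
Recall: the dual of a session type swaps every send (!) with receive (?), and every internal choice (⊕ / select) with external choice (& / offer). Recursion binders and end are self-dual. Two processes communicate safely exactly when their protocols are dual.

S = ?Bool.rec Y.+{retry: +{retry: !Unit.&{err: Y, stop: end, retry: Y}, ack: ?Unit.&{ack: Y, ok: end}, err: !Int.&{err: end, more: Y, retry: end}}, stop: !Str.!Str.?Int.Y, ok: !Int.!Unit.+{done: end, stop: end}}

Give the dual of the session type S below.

!Bool.rec Y.&{retry: &{retry: ?Unit.+{err: Y, stop: end, retry: Y}, ack: !Unit.+{ack: Y, ok: end}, err: ?Int.+{err: end, more: Y, retry: end}}, stop: ?Str.?Str.!Int.Y, ok: ?Int.?Unit.&{done: end, stop: end}}

?Bool → !Bool
  rec Y → rec Y  (rec unchanged)
    +{retry,stop,ok} → &{retry,stop,ok}  (⊕→&)
      [retry]
        +{retry,ack,err} → &{retry,ack,err}  (⊕→&)
          [retry]
            !Unit → ?Unit
              &{err,stop,retry} → +{err,stop,retry}  (offer→select)
                [err]
                  Y self-dual
                [stop]
                  end self-dual
                [retry]
                  Y self-dual
          [ack]
            ?Unit → !Unit
              &{ack,ok} → +{ack,ok}  (offer→select)
                [ack]
                  Y self-dual
                [ok]
                  end self-dual
          [err]
            !Int → ?Int
              &{err,more,retry} → +{err,more,retry}  (offer→select)
                [err]
                  end self-dual
                [more]
                  Y self-dual
                [retry]
                  end self-dual
      [stop]
        !Str → ?Str
          !Str → ?Str
            ?Int → !Int
              Y self-dual
      [ok]
        !Int → ?Int
          !Unit → ?Unit
            +{done,stop} → &{done,stop}  (⊕→&)
              [done]
                end self-dual
              [stop]
                end self-dual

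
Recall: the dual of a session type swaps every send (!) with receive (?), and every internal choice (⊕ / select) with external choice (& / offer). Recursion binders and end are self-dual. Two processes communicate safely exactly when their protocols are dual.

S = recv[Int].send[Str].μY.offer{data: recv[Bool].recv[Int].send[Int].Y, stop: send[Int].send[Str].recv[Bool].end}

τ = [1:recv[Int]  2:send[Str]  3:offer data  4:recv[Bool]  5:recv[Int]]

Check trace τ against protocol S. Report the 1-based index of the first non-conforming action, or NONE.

NONE

step 1: recv[Int]  match  cont: send[Str].μY.…
step 2: send[Str]  match  cont: μY.…
step 3: offer data  match  cont: recv[Bool].recv[Int].send[Int].μY.…
step 4: recv[Bool]  match  cont: recv[Int].send[Int].μY.…
step 5: recv[Int]  match  cont: send[Int].μY.…
all 5 steps conform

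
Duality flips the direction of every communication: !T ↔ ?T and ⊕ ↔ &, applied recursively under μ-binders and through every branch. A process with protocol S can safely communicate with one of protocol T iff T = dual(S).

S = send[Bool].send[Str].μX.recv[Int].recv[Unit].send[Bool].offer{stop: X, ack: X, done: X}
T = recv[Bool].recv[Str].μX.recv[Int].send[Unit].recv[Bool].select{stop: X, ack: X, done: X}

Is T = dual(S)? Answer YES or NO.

NO

send[Bool] vs recv[Bool]  ✓
  send[Str] vs recv[Str]  ✓
    μX vs μX  ✓ (μ self-dual)
      recv[Int] vs recv[Int]  ✗ same direction on both sides — not dual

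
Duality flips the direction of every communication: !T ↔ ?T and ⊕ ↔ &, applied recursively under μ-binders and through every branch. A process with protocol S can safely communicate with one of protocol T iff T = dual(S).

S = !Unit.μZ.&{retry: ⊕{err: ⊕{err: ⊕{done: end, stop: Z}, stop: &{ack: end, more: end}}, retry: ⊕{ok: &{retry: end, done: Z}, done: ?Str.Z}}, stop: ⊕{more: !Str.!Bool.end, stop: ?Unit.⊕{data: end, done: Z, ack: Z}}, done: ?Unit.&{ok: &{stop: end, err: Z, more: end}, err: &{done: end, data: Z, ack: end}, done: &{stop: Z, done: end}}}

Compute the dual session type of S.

?Unit.μZ.⊕{retry: &{err: &{err: &{done: end, stop: Z}, stop: ⊕{ack: end, more: end}}, retry: &{ok: ⊕{retry: end, done: Z}, done: !Str.Z}}, stop: &{more: ?Str.?Bool.end, stop: !Unit.&{data: end, done: Z, ack: Z}}, done: !Unit.⊕{ok: ⊕{stop: end, err: Z, more: end}, err: ⊕{done: end, data: Z, ack: end}, done: ⊕{stop: Z, done: end}}}

!Unit = ?Unit
  μZ = μZ  (binder kept)
    &{retry,stop,done} = ⊕{retry,stop,done}  (offer→select)
      [retry]
        ⊕{err,retry} = &{err,retry}  (select→offer)
          [err]
            ⊕{err,stop} = &{err,stop}  (select→offer)
              [err]
                ⊕{done,stop} = &{done,stop}  (select→offer)
                  [done]
                    end ↦ end
                  [stop]
                    Z ↦ Z
              [stop]
                &{ack,more} = ⊕{ack,more}  (offer→select)
                  [ack]
                    end ↦ end
                  [more]
                    end ↦ end
          [retry]
            ⊕{ok,done} = &{ok,done}  (select→offer)
              [ok]
                &{retry,done} = ⊕{retry,done}  (offer→select)
                  [retry]
                    end ↦ end
                  [done]
                    Z ↦ Z
              [done]
                ?Str = !Str
                  Z ↦ Z
      [stop]
        ⊕{more,stop} = &{more,stop}  (select→offer)
          [more]
            !Str = ?Str
              !Bool = ?Bool
                end ↦ end
          [stop]
            ?Unit = !Unit
              ⊕{data,done,ack} = &{data,done,ack}  (select→offer)
                [data]
                  end ↦ end
                [done]
                  Z ↦ Z
                [ack]
                  Z ↦ Z
      [done]
        ?Unit = !Unit
          &{ok,err,done} = ⊕{ok,err,done}  (offer→select)
            [ok]
              &{stop,err,more} = ⊕{stop,err,more}  (offer→select)
                [stop]
                  end ↦ end
                [err]
                  Z ↦ Z
                [more]
                  end ↦ end
            [err]
              &{done,data,ack} = ⊕{done,data,ack}  (offer→select)
                [done]
                  end ↦ end
                [data]
                  Z ↦ Z
                [ack]
                  end ↦ end
            [done]
              &{stop,done} = ⊕{stop,done}  (offer→select)
                [stop]
                  Z ↦ Z
                [done]
                  end ↦ end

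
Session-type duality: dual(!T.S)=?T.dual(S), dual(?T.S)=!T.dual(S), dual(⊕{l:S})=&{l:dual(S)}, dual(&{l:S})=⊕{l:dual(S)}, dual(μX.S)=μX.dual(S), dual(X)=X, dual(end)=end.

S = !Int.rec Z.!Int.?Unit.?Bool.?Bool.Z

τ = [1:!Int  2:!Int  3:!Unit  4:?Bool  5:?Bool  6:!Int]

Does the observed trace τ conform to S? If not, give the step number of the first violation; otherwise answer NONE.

@1 !Int  match  now at rec Z.…
@2 !Int  match  now at ?Unit.?Bool.?Bool.rec Z.…
@3 got !Unit, protocol expects ?Unit  ✗

3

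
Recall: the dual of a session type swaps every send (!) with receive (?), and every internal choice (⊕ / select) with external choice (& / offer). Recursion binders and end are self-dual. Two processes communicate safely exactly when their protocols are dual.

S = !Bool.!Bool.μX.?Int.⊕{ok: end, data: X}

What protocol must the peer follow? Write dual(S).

?Bool.?Bool.μX.!Int.&{ok: end, data: X}

!Bool → ?Bool
  !Bool → ?Bool
    μX → μX  (binder kept)
      ?Int → !Int
        ⊕{ok,data} → &{ok,data}  (internal→external)
          case ok:
            end ↦ end
          case data:
            X ↦ X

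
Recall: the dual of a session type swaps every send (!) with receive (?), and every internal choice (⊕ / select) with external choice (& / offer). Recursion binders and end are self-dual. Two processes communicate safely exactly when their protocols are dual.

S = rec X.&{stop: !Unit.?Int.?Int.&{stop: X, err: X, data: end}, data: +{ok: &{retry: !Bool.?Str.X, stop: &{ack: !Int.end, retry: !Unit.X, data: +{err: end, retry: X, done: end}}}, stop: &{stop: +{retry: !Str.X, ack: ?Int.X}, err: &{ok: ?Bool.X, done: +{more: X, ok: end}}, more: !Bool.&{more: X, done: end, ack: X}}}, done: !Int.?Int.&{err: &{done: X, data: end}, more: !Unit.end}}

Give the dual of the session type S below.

rec X → rec X  (μ self-dual)
  &{stop,data,done} → +{stop,data,done}  (&→⊕)
    [stop]
      !Unit → ?Unit
        ?Int → !Int
          ?Int → !Int
            &{stop,err,data} → +{stop,err,data}  (&→⊕)
              [stop]
                dual(X) = X
              [err]
                dual(X) = X
              [data]
                dual(end) = end
    [data]
      +{ok,stop} → &{ok,stop}  (⊕→&)
        [ok]
          &{retry,stop} → +{retry,stop}  (&→⊕)
            [retry]
              !Bool → ?Bool
                ?Str → !Str
                  dual(X) = X
            [stop]
              &{ack,retry,data} → +{ack,retry,data}  (&→⊕)
                [ack]
                  !Int → ?Int
                    dual(end) = end
                [retry]
                  !Unit → ?Unit
                    dual(X) = X
                [data]
                  +{err,retry,done} → &{err,retry,done}  (⊕→&)
                    [err]
                      dual(end) = end
                    [retry]
                      dual(X) = X
                    [done]
                      dual(end) = end
        [stop]
          &{stop,err,more} → +{stop,err,more}  (&→⊕)
            [stop]
              +{retry,ack} → &{retry,ack}  (⊕→&)
                [retry]
                  !Str → ?Str
                    dual(X) = X
                [ack]
                  ?Int → !Int
                    dual(X) = X
            [err]
              &{ok,done} → +{ok,done}  (&→⊕)
                [ok]
                  ?Bool → !Bool
                    dual(X) = X
                [done]
                  +{more,ok} → &{more,ok}  (⊕→&)
                    [more]
                      dual(X) = X
                    [ok]
                      dual(end) = end
            [more]
              !Bool → ?Bool
                &{more,done,ack} → +{more,done,ack}  (&→⊕)
                  [more]
                    dual(X) = X
                  [done]
                    dual(end) = end
                  [ack]
                    dual(X) = X
    [done]
      !Int → ?Int
        ?Int → !Int
          &{err,more} → +{err,more}  (&→⊕)
            [err]
              &{done,data} → +{done,data}  (&→⊕)
                [done]
                  dual(X) = X
                [data]
                  dual(end) = end
            [more]
              !Unit → ?Unit
                dual(end) = end

rec X.+{stop: ?Unit.!Int.!Int.+{stop: X, err: X, data: end}, data: &{ok: +{retry: ?Bool.!Str.X, stop: +{ack: ?Int.end, retry: ?Unit.X, data: &{err: end, retry: X, done: end}}}, stop: +{stop: &{retry: ?Str.X, ack: !Int.X}, err: +{ok: !Bool.X, done: &{more: X, ok: end}}, more: ?Bool.+{more: X, done: end, ack: X}}}, done: ?Int.!Int.+{err: +{done: X, data: end}, more: ?Unit.end}}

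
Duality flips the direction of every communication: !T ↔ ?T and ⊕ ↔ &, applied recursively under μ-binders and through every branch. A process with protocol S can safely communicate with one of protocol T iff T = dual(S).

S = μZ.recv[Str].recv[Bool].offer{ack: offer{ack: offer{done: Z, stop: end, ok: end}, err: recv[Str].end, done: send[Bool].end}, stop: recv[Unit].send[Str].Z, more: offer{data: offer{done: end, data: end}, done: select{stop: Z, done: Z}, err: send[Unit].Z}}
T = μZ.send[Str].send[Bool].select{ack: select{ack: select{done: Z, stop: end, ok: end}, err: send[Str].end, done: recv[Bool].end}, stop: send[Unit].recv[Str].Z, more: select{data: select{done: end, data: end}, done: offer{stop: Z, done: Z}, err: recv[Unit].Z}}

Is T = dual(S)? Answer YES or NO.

μZ vs μZ  match (μ self-dual)
  recv[Str] vs send[Str]  match
    recv[Bool] vs send[Bool]  match
      offer{ack,stop,more} vs select{ack,stop,more}  match same labels
        case ack:
          offer{ack,err,done} vs select{ack,err,done}  match same labels
            case ack:
              offer{done,stop,ok} vs select{done,stop,ok}  match same labels
                case done:
                  Z vs Z  match
                case stop:
                  end vs end  match
                case ok:
                  end vs end  match
            case err:
              recv[Str] vs send[Str]  match
                end vs end  match
            case done:
              send[Bool] vs recv[Bool]  match
                end vs end  match
        case stop:
          recv[Unit] vs send[Unit]  match
            send[Str] vs recv[Str]  match
              Z vs Z  match
        case more:
          offer{data,done,err} vs select{data,done,err}  match same labels
            case data:
              offer{done,data} vs select{done,data}  match same labels
                case done:
                  end vs end  match
                case data:
                  end vs end  match
            case done:
              select{stop,done} vs offer{stop,done}  match same labels
                case stop:
                  Z vs Z  match
                case done:
                  Z vs Z  match
            case err:
              send[Unit] vs recv[Unit]  match
                Z vs Z  match

YES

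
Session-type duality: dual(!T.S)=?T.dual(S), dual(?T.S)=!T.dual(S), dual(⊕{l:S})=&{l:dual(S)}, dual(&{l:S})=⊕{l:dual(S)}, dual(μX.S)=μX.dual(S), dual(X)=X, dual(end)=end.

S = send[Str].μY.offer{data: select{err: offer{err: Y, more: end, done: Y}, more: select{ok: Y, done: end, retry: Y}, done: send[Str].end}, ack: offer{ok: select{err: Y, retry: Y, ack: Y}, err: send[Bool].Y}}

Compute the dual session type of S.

send[Str] ↦ recv[Str]
  μY ↦ μY  (binder kept)
    offer{data,ack} ↦ select{data,ack}  (&→⊕)
      • data:
        select{err,more,done} ↦ offer{err,more,done}  (internal→external)
          • err:
            offer{err,more,done} ↦ select{err,more,done}  (&→⊕)
              • err:
                dual(Y) = Y
              • more:
                dual(end) = end
              • done:
                dual(Y) = Y
          • more:
            select{ok,done,retry} ↦ offer{ok,done,retry}  (internal→external)
              • ok:
                dual(Y) = Y
              • done:
                dual(end) = end
              • retry:
                dual(Y) = Y
          • done:
            send[Str] ↦ recv[Str]
              dual(end) = end
      • ack:
        offer{ok,err} ↦ select{ok,err}  (&→⊕)
          • ok:
            select{err,retry,ack} ↦ offer{err,retry,ack}  (internal→external)
              • err:
                dual(Y) = Y
              • retry:
                dual(Y) = Y
              • ack:
                dual(Y) = Y
          • err:
            send[Bool] ↦ recv[Bool]
              dual(Y) = Y

recv[Str].μY.select{data: offer{err: select{err: Y, more: end, done: Y}, more: offer{ok: Y, done: end, retry: Y}, done: recv[Str].end}, ack: select{ok: offer{err: Y, retry: Y, ack: Y}, err: recv[Bool].Y}}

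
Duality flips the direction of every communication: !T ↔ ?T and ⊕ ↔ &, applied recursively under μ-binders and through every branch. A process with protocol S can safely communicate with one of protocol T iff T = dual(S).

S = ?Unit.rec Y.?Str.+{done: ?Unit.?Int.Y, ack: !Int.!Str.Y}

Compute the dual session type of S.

!Unit.rec Y.!Str.&{done: !Unit.!Int.Y, ack: ?Int.?Str.Y}

?Unit = !Unit
  rec Y = rec Y  (rec unchanged)
    ?Str = !Str
      +{done,ack} = &{done,ack}  (internal→external)
        • done:
          ?Unit = !Unit
            ?Int = !Int
              dual(Y) = Y
        • ack:
          !Int = ?Int
            !Str = ?Str
              dual(Y) = Y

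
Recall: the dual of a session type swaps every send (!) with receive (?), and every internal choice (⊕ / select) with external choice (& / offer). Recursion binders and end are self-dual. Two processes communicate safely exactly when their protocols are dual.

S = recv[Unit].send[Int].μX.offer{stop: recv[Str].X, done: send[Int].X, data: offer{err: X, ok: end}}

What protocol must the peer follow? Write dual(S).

send[Unit].recv[Int].μX.select{stop: send[Str].X, done: recv[Int].X, data: select{err: X, ok: end}}

recv[Unit] = send[Unit]
  send[Int] = recv[Int]
    μX = μX  (rec unchanged)
      offer{stop,done,data} = select{stop,done,data}  (offer→select)
        case stop:
          recv[Str] = send[Str]
            X ↦ X
        case done:
          send[Int] = recv[Int]
            X ↦ X
        case data:
          offer{err,ok} = select{err,ok}  (offer→select)
            case err:
              X ↦ X
            case ok:
              end ↦ end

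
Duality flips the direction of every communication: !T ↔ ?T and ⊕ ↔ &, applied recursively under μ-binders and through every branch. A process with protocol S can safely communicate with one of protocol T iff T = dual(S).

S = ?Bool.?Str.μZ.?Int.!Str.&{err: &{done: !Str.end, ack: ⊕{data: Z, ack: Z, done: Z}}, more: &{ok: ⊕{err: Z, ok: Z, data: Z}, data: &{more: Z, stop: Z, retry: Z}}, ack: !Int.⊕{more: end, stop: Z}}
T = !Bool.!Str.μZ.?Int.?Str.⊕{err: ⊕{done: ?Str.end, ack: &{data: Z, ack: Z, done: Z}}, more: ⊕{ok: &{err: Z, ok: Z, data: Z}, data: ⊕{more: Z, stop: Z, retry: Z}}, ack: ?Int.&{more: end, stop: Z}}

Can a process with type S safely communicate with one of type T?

NO

?Bool vs !Bool  match
  ?Str vs !Str  match
    μZ vs μZ  match (rec unchanged)
      ?Int vs ?Int  ✗ same direction on both sides — not dual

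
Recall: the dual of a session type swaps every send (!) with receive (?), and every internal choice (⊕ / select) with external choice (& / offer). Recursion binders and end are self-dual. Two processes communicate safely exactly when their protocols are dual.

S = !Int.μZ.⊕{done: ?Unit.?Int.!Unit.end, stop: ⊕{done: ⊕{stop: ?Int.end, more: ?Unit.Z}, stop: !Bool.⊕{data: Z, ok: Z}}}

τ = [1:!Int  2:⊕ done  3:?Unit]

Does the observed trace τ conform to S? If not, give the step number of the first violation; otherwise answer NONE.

@1 !Int  match  state: μZ.…
@2 ⊕ done  match  state: ?Unit.?Int.!Unit.end
@3 ?Unit  match  state: ?Int.!Unit.end
τ conforms to S (length 3)

NONE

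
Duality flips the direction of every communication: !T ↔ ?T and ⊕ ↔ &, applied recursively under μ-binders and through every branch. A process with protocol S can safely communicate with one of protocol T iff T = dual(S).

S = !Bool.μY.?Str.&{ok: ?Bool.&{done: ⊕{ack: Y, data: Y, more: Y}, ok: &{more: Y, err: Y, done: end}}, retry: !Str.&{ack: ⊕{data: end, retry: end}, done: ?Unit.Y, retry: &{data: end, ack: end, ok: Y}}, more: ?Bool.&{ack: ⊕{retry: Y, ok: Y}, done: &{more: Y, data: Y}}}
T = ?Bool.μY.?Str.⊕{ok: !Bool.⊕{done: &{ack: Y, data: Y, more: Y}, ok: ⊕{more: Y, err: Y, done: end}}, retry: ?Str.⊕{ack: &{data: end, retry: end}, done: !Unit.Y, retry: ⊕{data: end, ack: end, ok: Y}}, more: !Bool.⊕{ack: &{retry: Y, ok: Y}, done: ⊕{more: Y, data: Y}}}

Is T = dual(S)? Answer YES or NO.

NO

!Bool vs ?Bool  match
  μY vs μY  match (binder kept)
    ?Str vs ?Str  ✗ same direction on both sides — not dual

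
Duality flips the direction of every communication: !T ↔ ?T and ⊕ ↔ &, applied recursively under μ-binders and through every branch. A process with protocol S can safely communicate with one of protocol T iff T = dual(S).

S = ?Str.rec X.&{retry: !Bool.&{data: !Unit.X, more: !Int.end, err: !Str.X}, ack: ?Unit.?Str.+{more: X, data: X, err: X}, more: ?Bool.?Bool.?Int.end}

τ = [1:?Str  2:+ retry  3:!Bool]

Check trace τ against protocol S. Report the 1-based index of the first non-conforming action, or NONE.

step 1: ?Str  ok  now at rec X.…
step 2: got + retry, protocol expects & retry or & ack or & more  ✗

2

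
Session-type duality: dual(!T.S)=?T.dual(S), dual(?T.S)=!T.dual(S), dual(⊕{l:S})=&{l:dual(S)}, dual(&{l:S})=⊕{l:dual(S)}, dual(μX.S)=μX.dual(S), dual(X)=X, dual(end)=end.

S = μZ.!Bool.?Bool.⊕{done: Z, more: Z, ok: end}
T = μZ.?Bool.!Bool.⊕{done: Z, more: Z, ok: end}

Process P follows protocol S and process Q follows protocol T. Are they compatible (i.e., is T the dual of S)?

μZ | μZ  ok (binder kept)
  !Bool | ?Bool  ok
    ?Bool | !Bool  ok
      ⊕{done,more,ok} | ⊕{done,more,ok}  ✗ choice polarity not flipped — not dual

NO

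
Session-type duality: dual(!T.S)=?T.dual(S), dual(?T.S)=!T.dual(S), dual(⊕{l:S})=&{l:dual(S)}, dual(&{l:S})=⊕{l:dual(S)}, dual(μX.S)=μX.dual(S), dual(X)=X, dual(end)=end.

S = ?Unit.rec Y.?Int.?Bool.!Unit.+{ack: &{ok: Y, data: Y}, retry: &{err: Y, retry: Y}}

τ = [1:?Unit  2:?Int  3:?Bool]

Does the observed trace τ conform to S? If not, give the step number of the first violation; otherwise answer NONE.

NONE

@1 ?Unit  ✓  residual = rec Y.…
@2 ?Int  ✓  residual = ?Bool.!Unit.+{ack: &{ok: rec Y.…, data: rec Y.…}, retry: &{err: rec Y.…, retry: rec Y.…}}
@3 ?Bool  ✓  residual = !Unit.+{ack: &{ok: rec Y.…, data: rec Y.…}, retry: &{err: rec Y.…, retry: rec Y.…}}
trace exhausted — no violation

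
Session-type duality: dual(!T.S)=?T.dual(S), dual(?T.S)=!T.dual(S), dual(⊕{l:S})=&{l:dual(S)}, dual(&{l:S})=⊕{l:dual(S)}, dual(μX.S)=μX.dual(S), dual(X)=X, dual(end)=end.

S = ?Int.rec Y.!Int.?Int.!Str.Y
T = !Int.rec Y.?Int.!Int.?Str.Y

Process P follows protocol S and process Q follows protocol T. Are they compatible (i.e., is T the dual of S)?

YES

?Int ‖ !Int  ok
  rec Y ‖ rec Y  ok (binder kept)
    !Int ‖ ?Int  ok
      ?Int ‖ !Int  ok
        !Str ‖ ?Str  ok
          Y ‖ Y  ok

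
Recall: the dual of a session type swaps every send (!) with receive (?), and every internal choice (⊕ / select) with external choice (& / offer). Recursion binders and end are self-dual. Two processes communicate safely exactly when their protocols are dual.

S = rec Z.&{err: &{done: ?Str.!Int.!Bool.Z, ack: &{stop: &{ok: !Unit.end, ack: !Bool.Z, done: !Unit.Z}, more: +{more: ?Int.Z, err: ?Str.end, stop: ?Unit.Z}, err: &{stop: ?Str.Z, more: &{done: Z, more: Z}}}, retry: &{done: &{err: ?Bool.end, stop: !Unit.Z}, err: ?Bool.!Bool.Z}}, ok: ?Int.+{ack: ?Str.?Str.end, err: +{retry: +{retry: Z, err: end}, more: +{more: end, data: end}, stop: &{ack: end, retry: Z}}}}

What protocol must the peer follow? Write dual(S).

rec Z → rec Z  (binder kept)
  &{err,ok} → +{err,ok}  (&→⊕)
    [err]
      &{done,ack,retry} → +{done,ack,retry}  (&→⊕)
        [done]
          ?Str → !Str
            !Int → ?Int
              !Bool → ?Bool
                dual(Z) = Z
        [ack]
          &{stop,more,err} → +{stop,more,err}  (&→⊕)
            [stop]
              &{ok,ack,done} → +{ok,ack,done}  (&→⊕)
                [ok]
                  !Unit → ?Unit
                    dual(end) = end
                [ack]
                  !Bool → ?Bool
                    dual(Z) = Z
                [done]
                  !Unit → ?Unit
                    dual(Z) = Z
            [more]
              +{more,err,stop} → &{more,err,stop}  (internal→external)
                [more]
                  ?Int → !Int
                    dual(Z) = Z
                [err]
                  ?Str → !Str
                    dual(end) = end
                [stop]
                  ?Unit → !Unit
                    dual(Z) = Z
            [err]
              &{stop,more} → +{stop,more}  (&→⊕)
                [stop]
                  ?Str → !Str
                    dual(Z) = Z
                [more]
                  &{done,more} → +{done,more}  (&→⊕)
                    [done]
                      dual(Z) = Z
                    [more]
                      dual(Z) = Z
        [retry]
          &{done,err} → +{done,err}  (&→⊕)
            [done]
              &{err,stop} → +{err,stop}  (&→⊕)
                [err]
                  ?Bool → !Bool
                    dual(end) = end
                [stop]
                  !Unit → ?Unit
                    dual(Z) = Z
            [err]
              ?Bool → !Bool
                !Bool → ?Bool
                  dual(Z) = Z
    [ok]
      ?Int → !Int
        +{ack,err} → &{ack,err}  (internal→external)
          [ack]
            ?Str → !Str
              ?Str → !Str
                dual(end) = end
          [err]
            +{retry,more,stop} → &{retry,more,stop}  (internal→external)
              [retry]
                +{retry,err} → &{retry,err}  (internal→external)
                  [retry]
                    dual(Z) = Z
                  [err]
                    dual(end) = end
              [more]
                +{more,data} → &{more,data}  (internal→external)
                  [more]
                    dual(end) = end
                  [data]
                    dual(end) = end
              [stop]
                &{ack,retry} → +{ack,retry}  (&→⊕)
                  [ack]
                    dual(end) = end
                  [retry]
                    dual(Z) = Z

rec Z.+{err: +{done: !Str.?Int.?Bool.Z, ack: +{stop: +{ok: ?Unit.end, ack: ?Bool.Z, done: ?Unit.Z}, more: &{more: !Int.Z, err: !Str.end, stop: !Unit.Z}, err: +{stop: !Str.Z, more: +{done: Z, more: Z}}}, retry: +{done: +{err: !Bool.end, stop: ?Unit.Z}, err: !Bool.?Bool.Z}}, ok: !Int.&{ack: !Str.!Str.end, err: &{retry: &{retry: Z, err: end}, more: &{more: end, data: end}, stop: +{ack: end, retry: Z}}}}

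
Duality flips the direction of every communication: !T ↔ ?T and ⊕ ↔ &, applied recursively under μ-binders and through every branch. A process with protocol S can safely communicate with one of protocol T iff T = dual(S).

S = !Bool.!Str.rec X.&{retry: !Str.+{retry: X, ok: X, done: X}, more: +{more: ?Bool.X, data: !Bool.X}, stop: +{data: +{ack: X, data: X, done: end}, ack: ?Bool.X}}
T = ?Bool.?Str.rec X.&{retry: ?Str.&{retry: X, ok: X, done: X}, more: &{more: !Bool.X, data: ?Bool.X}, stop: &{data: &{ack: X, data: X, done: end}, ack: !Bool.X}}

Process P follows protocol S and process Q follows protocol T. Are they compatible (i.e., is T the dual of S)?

NO

!Bool ‖ ?Bool  ok
  !Str ‖ ?Str  ok
    rec X ‖ rec X  ok (rec unchanged)
      &{retry,more,stop} ‖ &{retry,more,stop}  ✗ choice polarity not flipped — not dual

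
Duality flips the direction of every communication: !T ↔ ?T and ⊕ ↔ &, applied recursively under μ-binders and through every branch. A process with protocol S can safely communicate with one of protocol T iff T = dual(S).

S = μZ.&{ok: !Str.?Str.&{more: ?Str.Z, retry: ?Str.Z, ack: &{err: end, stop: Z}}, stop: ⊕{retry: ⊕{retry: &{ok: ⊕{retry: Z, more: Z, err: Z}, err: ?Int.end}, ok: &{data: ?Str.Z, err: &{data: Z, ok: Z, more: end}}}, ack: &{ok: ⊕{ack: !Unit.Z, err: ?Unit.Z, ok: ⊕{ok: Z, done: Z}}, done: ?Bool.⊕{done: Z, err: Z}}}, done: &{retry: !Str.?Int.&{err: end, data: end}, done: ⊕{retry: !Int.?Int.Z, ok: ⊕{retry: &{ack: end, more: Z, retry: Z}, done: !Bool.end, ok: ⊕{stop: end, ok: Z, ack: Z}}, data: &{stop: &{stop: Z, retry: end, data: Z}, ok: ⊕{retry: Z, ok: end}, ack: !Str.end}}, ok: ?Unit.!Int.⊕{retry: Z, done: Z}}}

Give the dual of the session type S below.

μZ → μZ  (μ self-dual)
  &{ok,stop,done} → ⊕{ok,stop,done}  (&→⊕)
    • ok:
      !Str → ?Str
        ?Str → !Str
          &{more,retry,ack} → ⊕{more,retry,ack}  (&→⊕)
            • more:
              ?Str → !Str
                Z ↦ Z
            • retry:
              ?Str → !Str
                Z ↦ Z
            • ack:
              &{err,stop} → ⊕{err,stop}  (&→⊕)
                • err:
                  end ↦ end
                • stop:
                  Z ↦ Z
    • stop:
      ⊕{retry,ack} → &{retry,ack}  (internal→external)
        • retry:
          ⊕{retry,ok} → &{retry,ok}  (internal→external)
            • retry:
              &{ok,err} → ⊕{ok,err}  (&→⊕)
                • ok:
                  ⊕{retry,more,err} → &{retry,more,err}  (internal→external)
                    • retry:
                      Z ↦ Z
                    • more:
                      Z ↦ Z
                    • err:
                      Z ↦ Z
                • err:
                  ?Int → !Int
                    end ↦ end
            • ok:
              &{data,err} → ⊕{data,err}  (&→⊕)
                • data:
                  ?Str → !Str
                    Z ↦ Z
                • err:
                  &{data,ok,more} → ⊕{data,ok,more}  (&→⊕)
                    • data:
                      Z ↦ Z
                    • ok:
                      Z ↦ Z
                    • more:
                      end ↦ end
        • ack:
          &{ok,done} → ⊕{ok,done}  (&→⊕)
            • ok:
              ⊕{ack,err,ok} → &{ack,err,ok}  (internal→external)
                • ack:
                  !Unit → ?Unit
                    Z ↦ Z
                • err:
                  ?Unit → !Unit
                    Z ↦ Z
                • ok:
                  ⊕{ok,done} → &{ok,done}  (internal→external)
                    • ok:
                      Z ↦ Z
                    • done:
                      Z ↦ Z
            • done:
              ?Bool → !Bool
                ⊕{done,err} → &{done,err}  (internal→external)
                  • done:
                    Z ↦ Z
                  • err:
                    Z ↦ Z
    • done:
      &{retry,done,ok} → ⊕{retry,done,ok}  (&→⊕)
        • retry:
          !Str → ?Str
            ?Int → !Int
              &{err,data} → ⊕{err,data}  (&→⊕)
                • err:
                  end ↦ end
                • data:
                  end ↦ end
        • done:
          ⊕{retry,ok,data} → &{retry,ok,data}  (internal→external)
            • retry:
              !Int → ?Int
                ?Int → !Int
                  Z ↦ Z
            • ok:
              ⊕{retry,done,ok} → &{retry,done,ok}  (internal→external)
                • retry:
                  &{ack,more,retry} → ⊕{ack,more,retry}  (&→⊕)
                    • ack:
                      end ↦ end
                    • more:
                      Z ↦ Z
                    • retry:
                      Z ↦ Z
                • done:
                  !Bool → ?Bool
                    end ↦ end
                • ok:
                  ⊕{stop,ok,ack} → &{stop,ok,ack}  (internal→external)
                    • stop:
                      end ↦ end
                    • ok:
                      Z ↦ Z
                    • ack:
                      Z ↦ Z
            • data:
              &{stop,ok,ack} → ⊕{stop,ok,ack}  (&→⊕)
                • stop:
                  &{stop,retry,data} → ⊕{stop,retry,data}  (&→⊕)
                    • stop:
                      Z ↦ Z
                    • retry:
                      end ↦ end
                    • data:
                      Z ↦ Z
                • ok:
                  ⊕{retry,ok} → &{retry,ok}  (internal→external)
                    • retry:
                      Z ↦ Z
                    • ok:
                      end ↦ end
                • ack:
                  !Str → ?Str
                    end ↦ end
        • ok:
          ?Unit → !Unit
            !Int → ?Int
              ⊕{retry,done} → &{retry,done}  (internal→external)
                • retry:
                  Z ↦ Z
                • done:
                  Z ↦ Z

μZ.⊕{ok: ?Str.!Str.⊕{more: !Str.Z, retry: !Str.Z, ack: ⊕{err: end, stop: Z}}, stop: &{retry: &{retry: ⊕{ok: &{retry: Z, more: Z, err: Z}, err: !Int.end}, ok: ⊕{data: !Str.Z, err: ⊕{data: Z, ok: Z, more: end}}}, ack: ⊕{ok: &{ack: ?Unit.Z, err: !Unit.Z, ok: &{ok: Z, done: Z}}, done: !Bool.&{done: Z, err: Z}}}, done: ⊕{retry: ?Str.!Int.⊕{err: end, data: end}, done: &{retry: ?Int.!Int.Z, ok: &{retry: ⊕{ack: end, more: Z, retry: Z}, done: ?Bool.end, ok: &{stop: end, ok: Z, ack: Z}}, data: ⊕{stop: ⊕{stop: Z, retry: end, data: Z}, ok: &{retry: Z, ok: end}, ack: ?Str.end}}, ok: !Unit.?Int.&{retry: Z, done: Z}}}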